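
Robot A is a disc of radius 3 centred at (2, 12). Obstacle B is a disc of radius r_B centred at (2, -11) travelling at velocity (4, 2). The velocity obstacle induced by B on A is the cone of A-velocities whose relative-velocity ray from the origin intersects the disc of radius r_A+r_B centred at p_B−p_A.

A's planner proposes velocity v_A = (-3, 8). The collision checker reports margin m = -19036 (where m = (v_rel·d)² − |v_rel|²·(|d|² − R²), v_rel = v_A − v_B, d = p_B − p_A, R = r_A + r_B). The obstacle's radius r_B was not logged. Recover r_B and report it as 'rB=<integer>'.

m = -19036
d = (0, -23);  v_rel = (-7, 6),  |v_rel|² = 85
v_rel×d = (-7)·(-23) − (6)·(0) = 161
since m = R²·85 − 161²:  R² = (25921 + -19036) / 85 = 81
R = √81 = 9  ⇒  r_B = 9 − 3 = 6

rB=6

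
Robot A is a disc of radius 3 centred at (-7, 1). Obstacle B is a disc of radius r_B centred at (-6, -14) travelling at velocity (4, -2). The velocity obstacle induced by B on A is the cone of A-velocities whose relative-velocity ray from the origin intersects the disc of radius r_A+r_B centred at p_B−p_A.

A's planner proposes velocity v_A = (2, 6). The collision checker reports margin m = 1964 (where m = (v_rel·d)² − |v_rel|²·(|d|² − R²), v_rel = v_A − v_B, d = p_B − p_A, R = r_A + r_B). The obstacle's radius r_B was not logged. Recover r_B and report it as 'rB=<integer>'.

m = 1964
d = (1, -15);  v_rel = (-2, 8),  |v_rel|² = 68
v_rel×d = (-2)·(-15) − (8)·(1) = 22
since m = R²·68 − 22²:  R² = (484 + 1964) / 68 = 36
R = √36 = 6  ⇒  r_B = 6 − 3 = 3

rB=3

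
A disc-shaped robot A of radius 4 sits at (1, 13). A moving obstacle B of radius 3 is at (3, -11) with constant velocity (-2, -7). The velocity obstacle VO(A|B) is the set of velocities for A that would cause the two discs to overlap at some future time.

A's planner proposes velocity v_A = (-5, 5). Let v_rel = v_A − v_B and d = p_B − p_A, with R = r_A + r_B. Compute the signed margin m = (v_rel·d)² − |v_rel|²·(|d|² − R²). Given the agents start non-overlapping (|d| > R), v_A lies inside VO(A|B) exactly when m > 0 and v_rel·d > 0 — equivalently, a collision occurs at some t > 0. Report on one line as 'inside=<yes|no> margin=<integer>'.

d = (2, -24),  |d|² = 580;  R = 4+3 = 7,  c = 580−7² = 531
v_rel = (-3, 12),  |v_rel|² = 153;  v_rel·d = (-3)·(2) + (12)·(-24) = -294
153·t² + 588·t + 531 = 0  ⇒  m = (-294)² − 153·531 = 5193
m = 5193 > 0,  v_rel·d = -294 < 0  ⇒  outside

inside=no margin=5193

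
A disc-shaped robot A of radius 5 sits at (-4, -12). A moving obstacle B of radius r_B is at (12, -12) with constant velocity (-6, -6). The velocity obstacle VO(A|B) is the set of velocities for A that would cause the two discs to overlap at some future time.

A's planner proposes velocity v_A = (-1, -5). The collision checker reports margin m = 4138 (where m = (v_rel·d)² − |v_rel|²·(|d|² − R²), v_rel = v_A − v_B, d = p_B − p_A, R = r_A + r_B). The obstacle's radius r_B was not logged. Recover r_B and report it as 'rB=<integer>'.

m = 4138
d = (16, 0);  v_rel = (5, 1),  |v_rel|² = 26
v_rel×d = (5)·(0) − (1)·(16) = -16
since m = R²·26 − (-16)²:  R² = (256 + 4138) / 26 = 169
R = √169 = 13  ⇒  r_B = 13 − 5 = 8

rB=8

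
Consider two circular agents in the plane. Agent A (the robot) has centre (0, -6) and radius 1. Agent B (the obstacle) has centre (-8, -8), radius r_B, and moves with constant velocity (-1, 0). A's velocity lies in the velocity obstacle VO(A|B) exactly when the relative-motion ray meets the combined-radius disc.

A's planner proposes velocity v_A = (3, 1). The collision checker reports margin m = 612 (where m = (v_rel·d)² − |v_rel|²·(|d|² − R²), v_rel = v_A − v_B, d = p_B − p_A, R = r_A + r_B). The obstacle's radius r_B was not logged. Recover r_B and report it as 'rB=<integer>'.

m = 612
d = (-8, -2);  v_rel = (4, 1),  |v_rel|² = 17
v_rel×d = (4)·(-2) − (1)·(-8) = 0
since m = R²·17 − 0²:  R² = (0 + 612) / 17 = 36
R = √36 = 6  ⇒  r_B = 6 − 1 = 5

rB=5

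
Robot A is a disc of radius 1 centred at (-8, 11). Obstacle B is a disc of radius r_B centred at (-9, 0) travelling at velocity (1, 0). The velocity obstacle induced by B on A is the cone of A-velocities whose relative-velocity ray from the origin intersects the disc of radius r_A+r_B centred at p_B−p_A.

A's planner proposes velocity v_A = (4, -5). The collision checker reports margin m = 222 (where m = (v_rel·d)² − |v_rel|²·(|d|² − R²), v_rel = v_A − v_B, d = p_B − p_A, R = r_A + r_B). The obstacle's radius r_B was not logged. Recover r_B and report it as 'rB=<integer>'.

m = 222
d = (-1, -11);  v_rel = (3, -5),  |v_rel|² = 34
v_rel×d = (3)·(-11) − (-5)·(-1) = -38
since m = R²·34 − (-38)²:  R² = (1444 + 222) / 34 = 49
R = √49 = 7  ⇒  r_B = 7 − 1 = 6

rB=6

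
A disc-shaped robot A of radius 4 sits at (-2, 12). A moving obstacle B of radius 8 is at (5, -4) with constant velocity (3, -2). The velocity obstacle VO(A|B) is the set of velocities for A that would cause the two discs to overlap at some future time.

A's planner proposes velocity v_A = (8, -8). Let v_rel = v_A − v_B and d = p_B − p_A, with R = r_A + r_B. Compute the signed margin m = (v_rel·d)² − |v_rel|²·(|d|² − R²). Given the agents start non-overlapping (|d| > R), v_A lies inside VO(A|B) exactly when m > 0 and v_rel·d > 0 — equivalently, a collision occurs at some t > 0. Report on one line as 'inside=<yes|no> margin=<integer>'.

d = (7, -16),  |d|² = 305;  R = 4+8 = 12,  c = 305−12² = 161
v_rel = (5, -6),  |v_rel|² = 61;  v_rel·d = (5)·(7) + (-6)·(-16) = 131
61·t² − 262·t + 161 = 0  ⇒  m = 131² − 61·161 = 7340
m = 7340 > 0,  v_rel·d = 131 > 0  ⇒  inside

inside=yes margin=7340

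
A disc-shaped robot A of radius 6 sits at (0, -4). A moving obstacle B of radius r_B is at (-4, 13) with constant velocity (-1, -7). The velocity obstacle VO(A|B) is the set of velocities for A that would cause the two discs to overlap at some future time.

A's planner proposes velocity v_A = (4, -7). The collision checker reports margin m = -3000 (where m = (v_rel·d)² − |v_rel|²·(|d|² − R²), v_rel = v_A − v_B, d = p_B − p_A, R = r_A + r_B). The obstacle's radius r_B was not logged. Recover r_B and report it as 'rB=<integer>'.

m = -3000
d = (-4, 17);  v_rel = (5, 0),  |v_rel|² = 25
v_rel×d = (5)·(17) − (0)·(-4) = 85
since m = R²·25 − 85²:  R² = (7225 + -3000) / 25 = 169
R = √169 = 13  ⇒  r_B = 13 − 6 = 7

rB=7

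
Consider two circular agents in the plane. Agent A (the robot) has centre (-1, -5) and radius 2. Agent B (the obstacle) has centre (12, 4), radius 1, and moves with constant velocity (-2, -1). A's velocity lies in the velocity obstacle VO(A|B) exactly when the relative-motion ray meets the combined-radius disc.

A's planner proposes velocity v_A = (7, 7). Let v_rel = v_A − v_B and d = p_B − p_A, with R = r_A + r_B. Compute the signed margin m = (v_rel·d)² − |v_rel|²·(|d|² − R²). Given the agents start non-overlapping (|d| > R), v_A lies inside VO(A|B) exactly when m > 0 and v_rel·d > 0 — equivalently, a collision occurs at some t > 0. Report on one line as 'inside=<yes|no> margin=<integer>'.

d = (13, 9),  |d|² = 250;  R = 2+1 = 3,  c = 250−3² = 241
v_rel = (9, 8),  |v_rel|² = 145;  v_rel·d = (9)·(13) + (8)·(9) = 189
145·t² − 378·t + 241 = 0  ⇒  m = 189² − 145·241 = 776
m = 776 > 0,  v_rel·d = 189 > 0  ⇒  inside

inside=yes margin=776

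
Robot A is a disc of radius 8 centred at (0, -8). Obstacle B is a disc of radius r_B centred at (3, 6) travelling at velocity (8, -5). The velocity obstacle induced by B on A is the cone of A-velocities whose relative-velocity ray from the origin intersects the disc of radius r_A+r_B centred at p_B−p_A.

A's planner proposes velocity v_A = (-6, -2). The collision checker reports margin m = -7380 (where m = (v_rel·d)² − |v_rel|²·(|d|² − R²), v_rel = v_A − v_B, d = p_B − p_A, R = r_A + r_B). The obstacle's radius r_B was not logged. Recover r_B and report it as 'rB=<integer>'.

m = -7380
d = (3, 14);  v_rel = (-14, 3),  |v_rel|² = 205
v_rel×d = (-14)·(14) − (3)·(3) = -205
since m = R²·205 − (-205)²:  R² = (42025 + -7380) / 205 = 169
R = √169 = 13  ⇒  r_B = 13 − 8 = 5

rB=5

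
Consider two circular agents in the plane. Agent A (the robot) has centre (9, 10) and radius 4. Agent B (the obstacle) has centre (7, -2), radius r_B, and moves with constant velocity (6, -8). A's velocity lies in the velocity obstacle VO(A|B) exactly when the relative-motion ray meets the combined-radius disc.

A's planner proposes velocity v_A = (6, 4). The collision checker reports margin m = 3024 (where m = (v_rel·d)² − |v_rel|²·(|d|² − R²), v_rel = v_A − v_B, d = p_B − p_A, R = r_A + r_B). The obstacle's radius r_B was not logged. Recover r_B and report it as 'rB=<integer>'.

m = 3024
d = (-2, -12);  v_rel = (0, 12),  |v_rel|² = 144
v_rel×d = (0)·(-12) − (12)·(-2) = 24
since m = R²·144 − 24²:  R² = (576 + 3024) / 144 = 25
R = √25 = 5  ⇒  r_B = 5 − 4 = 1

rB=1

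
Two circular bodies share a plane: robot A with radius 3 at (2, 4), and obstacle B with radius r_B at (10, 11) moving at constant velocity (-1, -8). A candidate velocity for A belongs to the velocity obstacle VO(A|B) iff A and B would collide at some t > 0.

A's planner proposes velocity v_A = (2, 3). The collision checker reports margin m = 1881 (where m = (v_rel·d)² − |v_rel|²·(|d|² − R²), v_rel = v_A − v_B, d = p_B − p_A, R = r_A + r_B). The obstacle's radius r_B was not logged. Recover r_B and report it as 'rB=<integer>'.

m = 1881
d = (8, 7);  v_rel = (3, 11),  |v_rel|² = 130
v_rel×d = (3)·(7) − (11)·(8) = -67
since m = R²·130 − (-67)²:  R² = (4489 + 1881) / 130 = 49
R = √49 = 7  ⇒  r_B = 7 − 3 = 4

rB=4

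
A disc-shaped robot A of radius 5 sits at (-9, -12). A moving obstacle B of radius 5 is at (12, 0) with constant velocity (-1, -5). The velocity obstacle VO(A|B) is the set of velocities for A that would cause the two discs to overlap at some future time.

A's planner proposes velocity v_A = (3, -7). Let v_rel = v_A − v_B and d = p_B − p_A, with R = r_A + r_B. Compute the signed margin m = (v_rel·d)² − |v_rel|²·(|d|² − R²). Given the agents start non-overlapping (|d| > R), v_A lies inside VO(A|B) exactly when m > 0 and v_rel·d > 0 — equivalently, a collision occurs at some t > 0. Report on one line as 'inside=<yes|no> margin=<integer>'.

d = (21, 12),  |d|² = 585;  R = 5+5 = 10,  c = 585−10² = 485
v_rel = (4, -2),  |v_rel|² = 20;  v_rel·d = (4)·(21) + (-2)·(12) = 60
20·t² − 120·t + 485 = 0  ⇒  m = 60² − 20·485 = -6100
m = -6100 < 0,  v_rel·d = 60 > 0  ⇒  outside

inside=no margin=-6100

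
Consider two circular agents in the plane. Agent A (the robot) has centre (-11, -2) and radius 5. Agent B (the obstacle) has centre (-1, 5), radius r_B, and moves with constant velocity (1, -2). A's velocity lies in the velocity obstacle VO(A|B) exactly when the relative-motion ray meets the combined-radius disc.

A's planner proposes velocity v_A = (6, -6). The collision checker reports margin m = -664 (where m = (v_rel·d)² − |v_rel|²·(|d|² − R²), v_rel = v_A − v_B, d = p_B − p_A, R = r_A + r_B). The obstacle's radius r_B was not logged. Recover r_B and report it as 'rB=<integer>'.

m = -664
d = (10, 7);  v_rel = (5, -4),  |v_rel|² = 41
v_rel×d = (5)·(7) − (-4)·(10) = 75
since m = R²·41 − 75²:  R² = (5625 + -664) / 41 = 121
R = √121 = 11  ⇒  r_B = 11 − 5 = 6

rB=6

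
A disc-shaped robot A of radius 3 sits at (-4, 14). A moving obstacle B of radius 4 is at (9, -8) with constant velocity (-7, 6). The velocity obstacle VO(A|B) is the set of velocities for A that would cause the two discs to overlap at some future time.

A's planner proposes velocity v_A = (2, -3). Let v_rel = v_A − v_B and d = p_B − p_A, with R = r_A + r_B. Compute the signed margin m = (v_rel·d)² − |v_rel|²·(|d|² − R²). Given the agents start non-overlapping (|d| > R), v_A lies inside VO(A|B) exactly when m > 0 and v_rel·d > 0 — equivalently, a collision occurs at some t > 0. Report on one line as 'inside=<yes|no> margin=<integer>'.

d = (13, -22),  |d|² = 653;  R = 3+4 = 7,  c = 653−7² = 604
v_rel = (9, -9),  |v_rel|² = 162;  v_rel·d = (9)·(13) + (-9)·(-22) = 315
162·t² − 630·t + 604 = 0  ⇒  m = 315² − 162·604 = 1377
m = 1377 > 0,  v_rel·d = 315 > 0  ⇒  inside

inside=yes margin=1377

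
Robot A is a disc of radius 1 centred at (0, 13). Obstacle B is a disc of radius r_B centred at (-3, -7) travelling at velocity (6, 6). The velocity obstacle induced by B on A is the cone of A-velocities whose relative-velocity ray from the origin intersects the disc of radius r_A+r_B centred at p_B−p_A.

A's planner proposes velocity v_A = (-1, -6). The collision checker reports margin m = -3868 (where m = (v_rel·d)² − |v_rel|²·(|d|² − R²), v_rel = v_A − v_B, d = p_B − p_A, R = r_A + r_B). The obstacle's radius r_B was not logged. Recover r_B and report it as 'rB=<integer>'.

m = -3868
d = (-3, -20);  v_rel = (-7, -12),  |v_rel|² = 193
v_rel×d = (-7)·(-20) − (-12)·(-3) = 104
since m = R²·193 − 104²:  R² = (10816 + -3868) / 193 = 36
R = √36 = 6  ⇒  r_B = 6 − 1 = 5

rB=5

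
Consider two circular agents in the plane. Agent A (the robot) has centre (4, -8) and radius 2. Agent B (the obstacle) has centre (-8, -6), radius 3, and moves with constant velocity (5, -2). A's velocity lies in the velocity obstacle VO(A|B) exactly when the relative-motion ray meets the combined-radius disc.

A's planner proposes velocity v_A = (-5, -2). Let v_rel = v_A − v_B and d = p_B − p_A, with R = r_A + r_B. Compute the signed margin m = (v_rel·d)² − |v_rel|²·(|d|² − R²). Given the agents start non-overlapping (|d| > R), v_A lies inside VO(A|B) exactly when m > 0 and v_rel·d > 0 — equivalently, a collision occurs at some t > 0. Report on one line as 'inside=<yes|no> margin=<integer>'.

d = (-12, 2),  |d|² = 148;  R = 2+3 = 5,  c = 148−5² = 123
v_rel = (-10, 0),  |v_rel|² = 100;  v_rel·d = (-10)·(-12) + (0)·(2) = 120
100·t² − 240·t + 123 = 0  ⇒  m = 120² − 100·123 = 2100
m = 2100 > 0,  v_rel·d = 120 > 0  ⇒  inside

inside=yes margin=2100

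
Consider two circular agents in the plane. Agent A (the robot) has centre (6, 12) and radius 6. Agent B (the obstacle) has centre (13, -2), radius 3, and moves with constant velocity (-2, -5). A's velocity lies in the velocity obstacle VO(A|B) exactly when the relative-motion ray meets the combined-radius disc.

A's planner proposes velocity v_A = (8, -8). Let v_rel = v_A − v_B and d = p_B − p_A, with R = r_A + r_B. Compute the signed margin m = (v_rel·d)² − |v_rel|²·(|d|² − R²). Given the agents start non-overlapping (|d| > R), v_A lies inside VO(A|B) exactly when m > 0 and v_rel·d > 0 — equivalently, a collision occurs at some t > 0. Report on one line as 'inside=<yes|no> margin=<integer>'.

d = (7, -14),  |d|² = 245;  R = 6+3 = 9,  c = 245−9² = 164
v_rel = (10, -3),  |v_rel|² = 109;  v_rel·d = (10)·(7) + (-3)·(-14) = 112
109·t² − 224·t + 164 = 0  ⇒  m = 112² − 109·164 = -5332
m = -5332 < 0,  v_rel·d = 112 > 0  ⇒  outside

inside=no margin=-5332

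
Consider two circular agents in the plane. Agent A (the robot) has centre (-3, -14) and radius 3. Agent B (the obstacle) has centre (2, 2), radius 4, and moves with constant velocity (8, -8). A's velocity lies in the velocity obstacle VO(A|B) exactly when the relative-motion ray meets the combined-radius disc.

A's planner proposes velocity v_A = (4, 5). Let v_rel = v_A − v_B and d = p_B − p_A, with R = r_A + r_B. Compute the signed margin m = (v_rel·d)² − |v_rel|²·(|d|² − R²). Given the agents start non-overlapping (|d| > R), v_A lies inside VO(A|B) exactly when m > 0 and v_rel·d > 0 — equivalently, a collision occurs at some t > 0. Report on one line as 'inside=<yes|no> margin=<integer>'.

d = (5, 16),  |d|² = 281;  R = 3+4 = 7,  c = 281−7² = 232
v_rel = (-4, 13),  |v_rel|² = 185;  v_rel·d = (-4)·(5) + (13)·(16) = 188
185·t² − 376·t + 232 = 0  ⇒  m = 188² − 185·232 = -7576
m = -7576 < 0,  v_rel·d = 188 > 0  ⇒  outside

inside=no margin=-7576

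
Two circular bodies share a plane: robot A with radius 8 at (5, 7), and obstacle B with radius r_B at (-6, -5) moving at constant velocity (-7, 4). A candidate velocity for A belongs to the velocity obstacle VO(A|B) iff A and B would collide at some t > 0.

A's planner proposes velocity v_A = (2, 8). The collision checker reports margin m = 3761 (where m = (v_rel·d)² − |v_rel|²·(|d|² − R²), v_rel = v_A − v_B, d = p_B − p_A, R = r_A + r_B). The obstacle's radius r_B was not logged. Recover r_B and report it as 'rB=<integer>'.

m = 3761
d = (-11, -12);  v_rel = (9, 4),  |v_rel|² = 97
v_rel×d = (9)·(-12) − (4)·(-11) = -64
since m = R²·97 − (-64)²:  R² = (4096 + 3761) / 97 = 81
R = √81 = 9  ⇒  r_B = 9 − 8 = 1

rB=1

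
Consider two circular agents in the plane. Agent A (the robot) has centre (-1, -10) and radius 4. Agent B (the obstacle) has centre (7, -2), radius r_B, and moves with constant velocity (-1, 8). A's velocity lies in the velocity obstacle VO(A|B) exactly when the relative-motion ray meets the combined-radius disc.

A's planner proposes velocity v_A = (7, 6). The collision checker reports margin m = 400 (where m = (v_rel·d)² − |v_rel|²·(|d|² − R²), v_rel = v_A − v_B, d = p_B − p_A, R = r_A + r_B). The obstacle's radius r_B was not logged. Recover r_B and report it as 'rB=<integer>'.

m = 400
d = (8, 8);  v_rel = (8, -2),  |v_rel|² = 68
v_rel×d = (8)·(8) − (-2)·(8) = 80
since m = R²·68 − 80²:  R² = (6400 + 400) / 68 = 100
R = √100 = 10  ⇒  r_B = 10 − 4 = 6

rB=6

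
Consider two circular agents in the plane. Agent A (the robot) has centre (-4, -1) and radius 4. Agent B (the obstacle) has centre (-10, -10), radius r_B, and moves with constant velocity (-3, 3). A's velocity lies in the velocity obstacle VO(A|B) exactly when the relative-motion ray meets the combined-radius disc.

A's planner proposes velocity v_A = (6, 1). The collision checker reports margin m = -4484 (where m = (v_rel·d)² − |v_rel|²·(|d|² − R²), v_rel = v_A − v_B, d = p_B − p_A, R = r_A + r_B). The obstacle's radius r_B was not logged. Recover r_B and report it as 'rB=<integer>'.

m = -4484
d = (-6, -9);  v_rel = (9, -2),  |v_rel|² = 85
v_rel×d = (9)·(-9) − (-2)·(-6) = -93
since m = R²·85 − (-93)²:  R² = (8649 + -4484) / 85 = 49
R = √49 = 7  ⇒  r_B = 7 − 4 = 3

rB=3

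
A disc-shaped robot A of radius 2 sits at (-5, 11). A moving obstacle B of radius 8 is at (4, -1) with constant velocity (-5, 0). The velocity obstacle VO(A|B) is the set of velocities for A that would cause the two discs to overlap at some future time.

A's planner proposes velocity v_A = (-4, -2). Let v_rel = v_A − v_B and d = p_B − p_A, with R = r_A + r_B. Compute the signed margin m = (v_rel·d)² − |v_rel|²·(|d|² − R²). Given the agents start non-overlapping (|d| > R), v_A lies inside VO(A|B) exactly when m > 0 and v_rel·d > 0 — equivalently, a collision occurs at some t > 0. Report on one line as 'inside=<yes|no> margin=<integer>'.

d = (9, -12),  |d|² = 225;  R = 2+8 = 10,  c = 225−10² = 125
v_rel = (1, -2),  |v_rel|² = 5;  v_rel·d = (1)·(9) + (-2)·(-12) = 33
5·t² − 66·t + 125 = 0  ⇒  m = 33² − 5·125 = 464
m = 464 > 0,  v_rel·d = 33 > 0  ⇒  inside

inside=yes margin=464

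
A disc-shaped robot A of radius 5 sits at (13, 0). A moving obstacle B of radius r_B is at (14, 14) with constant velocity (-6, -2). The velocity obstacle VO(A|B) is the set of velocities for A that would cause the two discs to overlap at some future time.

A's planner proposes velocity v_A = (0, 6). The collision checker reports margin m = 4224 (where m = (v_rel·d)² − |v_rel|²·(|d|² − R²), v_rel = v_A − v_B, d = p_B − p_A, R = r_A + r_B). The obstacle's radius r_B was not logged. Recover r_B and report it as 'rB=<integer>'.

m = 4224
d = (1, 14);  v_rel = (6, 8),  |v_rel|² = 100
v_rel×d = (6)·(14) − (8)·(1) = 76
since m = R²·100 − 76²:  R² = (5776 + 4224) / 100 = 100
R = √100 = 10  ⇒  r_B = 10 − 5 = 5

rB=5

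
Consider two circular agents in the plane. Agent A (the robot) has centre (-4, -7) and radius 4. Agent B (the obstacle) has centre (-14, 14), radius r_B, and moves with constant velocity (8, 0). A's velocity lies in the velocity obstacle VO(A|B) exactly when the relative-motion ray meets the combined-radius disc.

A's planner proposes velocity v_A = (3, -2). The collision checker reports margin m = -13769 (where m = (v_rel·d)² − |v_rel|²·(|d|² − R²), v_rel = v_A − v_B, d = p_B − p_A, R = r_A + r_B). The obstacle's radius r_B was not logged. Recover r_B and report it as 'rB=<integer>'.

m = -13769
d = (-10, 21);  v_rel = (-5, -2),  |v_rel|² = 29
v_rel×d = (-5)·(21) − (-2)·(-10) = -125
since m = R²·29 − (-125)²:  R² = (15625 + -13769) / 29 = 64
R = √64 = 8  ⇒  r_B = 8 − 4 = 4

rB=4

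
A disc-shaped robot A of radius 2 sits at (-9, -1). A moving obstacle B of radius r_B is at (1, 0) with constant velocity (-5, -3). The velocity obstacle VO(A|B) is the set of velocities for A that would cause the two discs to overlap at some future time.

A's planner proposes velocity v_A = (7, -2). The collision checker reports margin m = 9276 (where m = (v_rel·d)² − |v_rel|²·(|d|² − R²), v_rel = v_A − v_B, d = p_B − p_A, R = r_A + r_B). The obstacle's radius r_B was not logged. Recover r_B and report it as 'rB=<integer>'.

m = 9276
d = (10, 1);  v_rel = (12, 1),  |v_rel|² = 145
v_rel×d = (12)·(1) − (1)·(10) = 2
since m = R²·145 − 2²:  R² = (4 + 9276) / 145 = 64
R = √64 = 8  ⇒  r_B = 8 − 2 = 6

rB=6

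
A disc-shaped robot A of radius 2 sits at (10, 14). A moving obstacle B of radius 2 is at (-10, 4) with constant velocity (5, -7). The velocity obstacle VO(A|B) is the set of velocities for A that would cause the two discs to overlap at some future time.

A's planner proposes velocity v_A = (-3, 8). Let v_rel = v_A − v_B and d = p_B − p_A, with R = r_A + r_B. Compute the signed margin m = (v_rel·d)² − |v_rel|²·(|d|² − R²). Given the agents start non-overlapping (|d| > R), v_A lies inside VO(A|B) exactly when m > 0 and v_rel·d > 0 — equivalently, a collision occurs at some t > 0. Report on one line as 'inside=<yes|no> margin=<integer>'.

d = (-20, -10),  |d|² = 500;  R = 2+2 = 4,  c = 500−4² = 484
v_rel = (-8, 15),  |v_rel|² = 289;  v_rel·d = (-8)·(-20) + (15)·(-10) = 10
289·t² − 20·t + 484 = 0  ⇒  m = 10² − 289·484 = -139776
m = -139776 < 0,  v_rel·d = 10 > 0  ⇒  outside

inside=no margin=-139776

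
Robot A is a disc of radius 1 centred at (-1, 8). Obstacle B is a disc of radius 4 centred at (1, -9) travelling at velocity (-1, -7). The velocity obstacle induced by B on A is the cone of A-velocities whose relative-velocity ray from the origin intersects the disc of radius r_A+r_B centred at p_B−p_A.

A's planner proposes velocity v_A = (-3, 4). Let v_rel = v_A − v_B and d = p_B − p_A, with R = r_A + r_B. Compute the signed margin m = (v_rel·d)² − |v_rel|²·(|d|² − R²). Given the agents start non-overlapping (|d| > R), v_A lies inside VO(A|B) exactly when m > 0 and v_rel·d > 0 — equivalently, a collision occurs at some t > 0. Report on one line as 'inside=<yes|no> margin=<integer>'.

d = (2, -17),  |d|² = 293;  R = 1+4 = 5,  c = 293−5² = 268
v_rel = (-2, 11),  |v_rel|² = 125;  v_rel·d = (-2)·(2) + (11)·(-17) = -191
125·t² + 382·t + 268 = 0  ⇒  m = (-191)² − 125·268 = 2981
m = 2981 > 0,  v_rel·d = -191 < 0  ⇒  outside

inside=no margin=2981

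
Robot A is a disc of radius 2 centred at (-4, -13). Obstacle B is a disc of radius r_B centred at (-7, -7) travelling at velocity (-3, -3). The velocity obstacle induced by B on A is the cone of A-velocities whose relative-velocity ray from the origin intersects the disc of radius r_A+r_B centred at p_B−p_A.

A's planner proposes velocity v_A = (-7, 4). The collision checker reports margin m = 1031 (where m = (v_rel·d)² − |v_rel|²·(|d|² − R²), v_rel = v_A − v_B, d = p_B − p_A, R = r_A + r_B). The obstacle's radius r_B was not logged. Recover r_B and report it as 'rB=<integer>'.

m = 1031
d = (-3, 6);  v_rel = (-4, 7),  |v_rel|² = 65
v_rel×d = (-4)·(6) − (7)·(-3) = -3
since m = R²·65 − (-3)²:  R² = (9 + 1031) / 65 = 16
R = √16 = 4  ⇒  r_B = 4 − 2 = 2

rB=2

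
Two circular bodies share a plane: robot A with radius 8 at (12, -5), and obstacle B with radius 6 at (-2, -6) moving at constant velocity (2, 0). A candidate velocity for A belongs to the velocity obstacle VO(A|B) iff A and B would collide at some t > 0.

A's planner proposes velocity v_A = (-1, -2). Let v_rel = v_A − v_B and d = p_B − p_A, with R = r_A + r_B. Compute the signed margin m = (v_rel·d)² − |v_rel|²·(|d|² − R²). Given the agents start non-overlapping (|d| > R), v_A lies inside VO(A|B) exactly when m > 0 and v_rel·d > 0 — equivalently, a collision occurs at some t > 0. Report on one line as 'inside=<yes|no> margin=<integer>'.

d = (-14, -1),  |d|² = 197;  R = 8+6 = 14,  c = 197−14² = 1
v_rel = (-3, -2),  |v_rel|² = 13;  v_rel·d = (-3)·(-14) + (-2)·(-1) = 44
13·t² − 88·t + 1 = 0  ⇒  m = 44² − 13·1 = 1923
m = 1923 > 0,  v_rel·d = 44 > 0  ⇒  inside

inside=yes margin=1923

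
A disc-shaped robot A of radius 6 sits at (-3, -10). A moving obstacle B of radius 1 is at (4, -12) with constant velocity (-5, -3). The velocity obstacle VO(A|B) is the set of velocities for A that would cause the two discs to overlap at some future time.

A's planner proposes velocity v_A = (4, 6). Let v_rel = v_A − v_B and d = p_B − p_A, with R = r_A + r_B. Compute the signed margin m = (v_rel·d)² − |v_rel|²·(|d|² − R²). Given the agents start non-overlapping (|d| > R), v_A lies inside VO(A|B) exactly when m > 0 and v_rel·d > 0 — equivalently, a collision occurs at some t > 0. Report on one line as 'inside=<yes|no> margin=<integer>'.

d = (7, -2),  |d|² = 53;  R = 6+1 = 7,  c = 53−7² = 4
v_rel = (9, 9),  |v_rel|² = 162;  v_rel·d = (9)·(7) + (9)·(-2) = 45
162·t² − 90·t + 4 = 0  ⇒  m = 45² − 162·4 = 1377
m = 1377 > 0,  v_rel·d = 45 > 0  ⇒  inside

inside=yes margin=1377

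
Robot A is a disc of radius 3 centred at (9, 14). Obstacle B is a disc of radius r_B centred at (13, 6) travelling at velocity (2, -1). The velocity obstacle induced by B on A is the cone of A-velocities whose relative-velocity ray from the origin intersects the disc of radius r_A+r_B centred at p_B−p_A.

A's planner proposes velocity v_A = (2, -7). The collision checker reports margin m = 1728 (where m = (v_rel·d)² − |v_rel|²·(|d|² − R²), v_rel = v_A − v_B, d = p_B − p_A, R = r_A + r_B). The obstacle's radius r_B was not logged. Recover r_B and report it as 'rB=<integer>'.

m = 1728
d = (4, -8);  v_rel = (0, -6),  |v_rel|² = 36
v_rel×d = (0)·(-8) − (-6)·(4) = 24
since m = R²·36 − 24²:  R² = (576 + 1728) / 36 = 64
R = √64 = 8  ⇒  r_B = 8 − 3 = 5

rB=5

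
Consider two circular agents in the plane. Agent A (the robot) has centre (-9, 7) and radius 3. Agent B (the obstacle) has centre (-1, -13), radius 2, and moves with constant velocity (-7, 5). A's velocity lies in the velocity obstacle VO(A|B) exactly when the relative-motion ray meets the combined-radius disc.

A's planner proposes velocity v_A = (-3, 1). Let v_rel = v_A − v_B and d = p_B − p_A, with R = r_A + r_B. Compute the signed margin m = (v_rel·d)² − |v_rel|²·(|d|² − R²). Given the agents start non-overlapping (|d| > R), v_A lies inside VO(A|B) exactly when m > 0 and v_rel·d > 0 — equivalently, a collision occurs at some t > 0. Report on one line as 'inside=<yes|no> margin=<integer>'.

d = (8, -20),  |d|² = 464;  R = 3+2 = 5,  c = 464−5² = 439
v_rel = (4, -4),  |v_rel|² = 32;  v_rel·d = (4)·(8) + (-4)·(-20) = 112
32·t² − 224·t + 439 = 0  ⇒  m = 112² − 32·439 = -1504
m = -1504 < 0,  v_rel·d = 112 > 0  ⇒  outside

inside=no margin=-1504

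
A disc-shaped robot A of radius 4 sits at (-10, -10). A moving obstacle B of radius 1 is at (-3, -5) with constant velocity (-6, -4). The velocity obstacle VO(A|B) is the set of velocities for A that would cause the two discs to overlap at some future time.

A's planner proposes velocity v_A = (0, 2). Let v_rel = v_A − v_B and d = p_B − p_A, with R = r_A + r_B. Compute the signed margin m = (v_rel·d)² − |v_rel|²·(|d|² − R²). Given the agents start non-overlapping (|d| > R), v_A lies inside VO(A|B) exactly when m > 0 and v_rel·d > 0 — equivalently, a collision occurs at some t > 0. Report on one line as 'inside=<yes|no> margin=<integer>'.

d = (7, 5),  |d|² = 74;  R = 4+1 = 5,  c = 74−5² = 49
v_rel = (6, 6),  |v_rel|² = 72;  v_rel·d = (6)·(7) + (6)·(5) = 72
72·t² − 144·t + 49 = 0  ⇒  m = 72² − 72·49 = 1656
m = 1656 > 0,  v_rel·d = 72 > 0  ⇒  inside

inside=yes margin=1656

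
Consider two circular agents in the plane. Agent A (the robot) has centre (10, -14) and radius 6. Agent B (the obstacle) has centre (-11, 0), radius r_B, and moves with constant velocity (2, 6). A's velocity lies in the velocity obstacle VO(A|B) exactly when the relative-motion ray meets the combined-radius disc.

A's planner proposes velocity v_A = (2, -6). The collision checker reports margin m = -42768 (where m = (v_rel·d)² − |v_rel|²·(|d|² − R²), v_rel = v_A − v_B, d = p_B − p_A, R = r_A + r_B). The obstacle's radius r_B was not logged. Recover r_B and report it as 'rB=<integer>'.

m = -42768
d = (-21, 14);  v_rel = (0, -12),  |v_rel|² = 144
v_rel×d = (0)·(14) − (-12)·(-21) = -252
since m = R²·144 − (-252)²:  R² = (63504 + -42768) / 144 = 144
R = √144 = 12  ⇒  r_B = 12 − 6 = 6

rB=6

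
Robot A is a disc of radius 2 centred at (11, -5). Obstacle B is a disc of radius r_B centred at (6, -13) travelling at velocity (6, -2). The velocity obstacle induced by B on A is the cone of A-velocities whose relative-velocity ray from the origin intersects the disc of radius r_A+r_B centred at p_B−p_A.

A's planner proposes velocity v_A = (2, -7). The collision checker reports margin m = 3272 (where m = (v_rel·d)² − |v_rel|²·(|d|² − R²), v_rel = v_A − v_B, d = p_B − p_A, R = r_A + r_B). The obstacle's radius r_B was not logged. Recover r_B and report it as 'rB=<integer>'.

m = 3272
d = (-5, -8);  v_rel = (-4, -5),  |v_rel|² = 41
v_rel×d = (-4)·(-8) − (-5)·(-5) = 7
since m = R²·41 − 7²:  R² = (49 + 3272) / 41 = 81
R = √81 = 9  ⇒  r_B = 9 − 2 = 7

rB=7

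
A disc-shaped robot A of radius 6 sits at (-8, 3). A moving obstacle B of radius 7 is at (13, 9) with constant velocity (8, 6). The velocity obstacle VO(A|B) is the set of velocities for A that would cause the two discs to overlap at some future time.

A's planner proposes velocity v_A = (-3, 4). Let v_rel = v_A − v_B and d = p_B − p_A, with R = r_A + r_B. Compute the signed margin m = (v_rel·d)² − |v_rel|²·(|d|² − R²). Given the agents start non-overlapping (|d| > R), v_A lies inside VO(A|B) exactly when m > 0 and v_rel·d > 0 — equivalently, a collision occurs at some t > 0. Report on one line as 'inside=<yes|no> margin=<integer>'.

d = (21, 6),  |d|² = 477;  R = 6+7 = 13,  c = 477−13² = 308
v_rel = (-11, -2),  |v_rel|² = 125;  v_rel·d = (-11)·(21) + (-2)·(6) = -243
125·t² + 486·t + 308 = 0  ⇒  m = (-243)² − 125·308 = 20549
m = 20549 > 0,  v_rel·d = -243 < 0  ⇒  outside

inside=no margin=20549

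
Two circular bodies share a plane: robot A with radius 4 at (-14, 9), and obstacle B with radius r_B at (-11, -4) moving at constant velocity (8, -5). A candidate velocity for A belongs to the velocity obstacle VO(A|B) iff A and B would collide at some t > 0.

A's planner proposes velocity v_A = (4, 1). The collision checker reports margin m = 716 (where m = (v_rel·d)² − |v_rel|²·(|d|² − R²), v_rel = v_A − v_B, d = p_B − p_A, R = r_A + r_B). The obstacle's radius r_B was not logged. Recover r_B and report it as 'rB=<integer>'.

m = 716
d = (3, -13);  v_rel = (-4, 6),  |v_rel|² = 52
v_rel×d = (-4)·(-13) − (6)·(3) = 34
since m = R²·52 − 34²:  R² = (1156 + 716) / 52 = 36
R = √36 = 6  ⇒  r_B = 6 − 4 = 2

rB=2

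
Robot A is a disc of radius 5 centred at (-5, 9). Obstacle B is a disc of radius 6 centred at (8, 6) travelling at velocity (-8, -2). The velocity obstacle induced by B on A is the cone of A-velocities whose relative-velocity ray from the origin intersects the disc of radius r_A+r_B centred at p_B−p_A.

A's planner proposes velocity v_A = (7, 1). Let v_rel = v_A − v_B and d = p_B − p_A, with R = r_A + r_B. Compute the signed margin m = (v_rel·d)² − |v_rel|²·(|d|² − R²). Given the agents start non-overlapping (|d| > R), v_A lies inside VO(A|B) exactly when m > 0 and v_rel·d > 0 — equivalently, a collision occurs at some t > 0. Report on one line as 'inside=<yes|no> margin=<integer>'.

d = (13, -3),  |d|² = 178;  R = 5+6 = 11,  c = 178−11² = 57
v_rel = (15, 3),  |v_rel|² = 234;  v_rel·d = (15)·(13) + (3)·(-3) = 186
234·t² − 372·t + 57 = 0  ⇒  m = 186² − 234·57 = 21258
m = 21258 > 0,  v_rel·d = 186 > 0  ⇒  inside

inside=yes margin=21258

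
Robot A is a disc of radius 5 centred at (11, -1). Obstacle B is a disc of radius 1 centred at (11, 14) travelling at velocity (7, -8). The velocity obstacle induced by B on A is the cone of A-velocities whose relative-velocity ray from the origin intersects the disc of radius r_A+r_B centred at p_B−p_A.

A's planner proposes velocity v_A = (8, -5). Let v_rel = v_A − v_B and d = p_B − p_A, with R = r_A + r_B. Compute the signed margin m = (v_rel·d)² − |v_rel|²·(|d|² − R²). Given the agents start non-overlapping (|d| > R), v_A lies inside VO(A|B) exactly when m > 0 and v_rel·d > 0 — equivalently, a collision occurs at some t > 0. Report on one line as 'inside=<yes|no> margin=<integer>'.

d = (0, 15),  |d|² = 225;  R = 5+1 = 6,  c = 225−6² = 189
v_rel = (1, 3),  |v_rel|² = 10;  v_rel·d = (1)·(0) + (3)·(15) = 45
10·t² − 90·t + 189 = 0  ⇒  m = 45² − 10·189 = 135
m = 135 > 0,  v_rel·d = 45 > 0  ⇒  inside

inside=yes margin=135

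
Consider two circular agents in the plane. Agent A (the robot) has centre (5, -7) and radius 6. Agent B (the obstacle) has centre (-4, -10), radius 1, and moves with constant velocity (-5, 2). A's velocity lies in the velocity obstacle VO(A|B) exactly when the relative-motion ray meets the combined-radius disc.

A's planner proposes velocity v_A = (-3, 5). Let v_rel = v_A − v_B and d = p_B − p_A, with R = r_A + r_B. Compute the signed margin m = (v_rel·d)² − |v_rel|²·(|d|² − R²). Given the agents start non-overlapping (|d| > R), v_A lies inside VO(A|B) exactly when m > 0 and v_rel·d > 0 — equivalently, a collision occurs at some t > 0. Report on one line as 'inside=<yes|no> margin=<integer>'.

d = (-9, -3),  |d|² = 90;  R = 6+1 = 7,  c = 90−7² = 41
v_rel = (2, 3),  |v_rel|² = 13;  v_rel·d = (2)·(-9) + (3)·(-3) = -27
13·t² + 54·t + 41 = 0  ⇒  m = (-27)² − 13·41 = 196
m = 196 > 0,  v_rel·d = -27 < 0  ⇒  outside

inside=no margin=196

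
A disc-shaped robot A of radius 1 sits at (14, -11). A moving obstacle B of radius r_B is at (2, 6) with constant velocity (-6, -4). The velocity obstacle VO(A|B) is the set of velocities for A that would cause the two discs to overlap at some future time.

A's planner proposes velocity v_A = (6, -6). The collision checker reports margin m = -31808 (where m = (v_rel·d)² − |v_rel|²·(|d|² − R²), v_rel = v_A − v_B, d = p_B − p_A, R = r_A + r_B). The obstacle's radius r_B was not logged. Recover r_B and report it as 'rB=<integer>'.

m = -31808
d = (-12, 17);  v_rel = (12, -2),  |v_rel|² = 148
v_rel×d = (12)·(17) − (-2)·(-12) = 180
since m = R²·148 − 180²:  R² = (32400 + -31808) / 148 = 4
R = √4 = 2  ⇒  r_B = 2 − 1 = 1

rB=1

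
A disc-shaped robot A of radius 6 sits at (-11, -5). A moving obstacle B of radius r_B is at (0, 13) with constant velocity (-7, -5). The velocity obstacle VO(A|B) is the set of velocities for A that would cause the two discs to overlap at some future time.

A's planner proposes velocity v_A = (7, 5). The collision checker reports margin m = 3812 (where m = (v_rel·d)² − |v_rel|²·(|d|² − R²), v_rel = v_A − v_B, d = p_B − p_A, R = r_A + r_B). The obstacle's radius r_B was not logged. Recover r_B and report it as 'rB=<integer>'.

m = 3812
d = (11, 18);  v_rel = (14, 10),  |v_rel|² = 296
v_rel×d = (14)·(18) − (10)·(11) = 142
since m = R²·296 − 142²:  R² = (20164 + 3812) / 296 = 81
R = √81 = 9  ⇒  r_B = 9 − 6 = 3

rB=3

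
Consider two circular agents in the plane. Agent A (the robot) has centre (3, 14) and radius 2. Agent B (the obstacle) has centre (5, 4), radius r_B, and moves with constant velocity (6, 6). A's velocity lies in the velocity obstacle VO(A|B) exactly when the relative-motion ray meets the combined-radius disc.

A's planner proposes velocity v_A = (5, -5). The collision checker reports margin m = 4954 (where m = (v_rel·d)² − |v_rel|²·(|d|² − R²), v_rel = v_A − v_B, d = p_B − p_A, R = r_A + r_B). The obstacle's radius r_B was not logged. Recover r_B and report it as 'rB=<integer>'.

m = 4954
d = (2, -10);  v_rel = (-1, -11),  |v_rel|² = 122
v_rel×d = (-1)·(-10) − (-11)·(2) = 32
since m = R²·122 − 32²:  R² = (1024 + 4954) / 122 = 49
R = √49 = 7  ⇒  r_B = 7 − 2 = 5

rB=5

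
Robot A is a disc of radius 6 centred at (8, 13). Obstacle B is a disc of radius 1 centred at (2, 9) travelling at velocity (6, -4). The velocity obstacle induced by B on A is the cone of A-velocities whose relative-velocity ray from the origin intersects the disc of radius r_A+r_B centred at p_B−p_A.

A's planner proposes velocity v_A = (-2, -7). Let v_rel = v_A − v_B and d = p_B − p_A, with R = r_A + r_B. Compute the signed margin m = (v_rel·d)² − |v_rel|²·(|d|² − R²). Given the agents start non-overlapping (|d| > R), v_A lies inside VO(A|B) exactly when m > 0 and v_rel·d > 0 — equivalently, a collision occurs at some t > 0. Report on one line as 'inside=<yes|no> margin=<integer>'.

d = (-6, -4),  |d|² = 52;  R = 6+1 = 7,  c = 52−7² = 3
v_rel = (-8, -3),  |v_rel|² = 73;  v_rel·d = (-8)·(-6) + (-3)·(-4) = 60
73·t² − 120·t + 3 = 0  ⇒  m = 60² − 73·3 = 3381
m = 3381 > 0,  v_rel·d = 60 > 0  ⇒  inside

inside=yes margin=3381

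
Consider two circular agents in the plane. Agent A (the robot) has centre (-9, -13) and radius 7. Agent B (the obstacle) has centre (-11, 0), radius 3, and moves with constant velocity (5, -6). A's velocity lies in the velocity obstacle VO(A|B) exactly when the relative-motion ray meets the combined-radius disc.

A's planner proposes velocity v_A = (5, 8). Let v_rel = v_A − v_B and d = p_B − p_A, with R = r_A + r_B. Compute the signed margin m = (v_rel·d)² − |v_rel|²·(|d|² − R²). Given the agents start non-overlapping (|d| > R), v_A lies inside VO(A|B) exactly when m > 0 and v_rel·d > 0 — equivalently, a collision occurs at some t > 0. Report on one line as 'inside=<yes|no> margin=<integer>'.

d = (-2, 13),  |d|² = 173;  R = 7+3 = 10,  c = 173−10² = 73
v_rel = (0, 14),  |v_rel|² = 196;  v_rel·d = (0)·(-2) + (14)·(13) = 182
196·t² − 364·t + 73 = 0  ⇒  m = 182² − 196·73 = 18816
m = 18816 > 0,  v_rel·d = 182 > 0  ⇒  inside

inside=yes margin=18816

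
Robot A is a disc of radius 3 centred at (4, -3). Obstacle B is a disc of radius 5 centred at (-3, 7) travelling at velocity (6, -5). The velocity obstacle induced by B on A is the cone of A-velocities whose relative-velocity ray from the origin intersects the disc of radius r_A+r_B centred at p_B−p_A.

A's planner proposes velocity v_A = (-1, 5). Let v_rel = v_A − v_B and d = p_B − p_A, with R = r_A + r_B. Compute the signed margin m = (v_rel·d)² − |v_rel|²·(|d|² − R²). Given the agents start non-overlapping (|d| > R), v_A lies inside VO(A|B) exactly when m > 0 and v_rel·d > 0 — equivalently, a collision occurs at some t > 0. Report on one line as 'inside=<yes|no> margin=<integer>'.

d = (-7, 10),  |d|² = 149;  R = 3+5 = 8,  c = 149−8² = 85
v_rel = (-7, 10),  |v_rel|² = 149;  v_rel·d = (-7)·(-7) + (10)·(10) = 149
149·t² − 298·t + 85 = 0  ⇒  m = 149² − 149·85 = 9536
m = 9536 > 0,  v_rel·d = 149 > 0  ⇒  inside

inside=yes margin=9536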